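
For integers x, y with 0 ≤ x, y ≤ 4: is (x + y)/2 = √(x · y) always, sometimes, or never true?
It holds at (x, y) = (4, 4) (both sides equal 4), but fails at (x, y) = (4, 0) (LHS = 2, RHS = 0).

Answer: Sometimes true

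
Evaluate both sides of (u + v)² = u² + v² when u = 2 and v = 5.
LHS = (2 + 5)² = 49
RHS = 2² + 5² = 29

LHS ≠ RHS, so the equation does not hold here.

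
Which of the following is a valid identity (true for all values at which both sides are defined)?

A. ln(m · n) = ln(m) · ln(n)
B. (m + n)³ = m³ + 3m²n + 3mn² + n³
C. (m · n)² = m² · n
A: fails at (3, 4) — LHS = ln(12) ≈ 2.485, RHS = ln(3)·ln(4) ≈ 1.523.
B: holds — e.g. at (6, 7), both sides equal 2197.
C: fails at (5, 8) — LHS = 1600, RHS = 200.

Answer: B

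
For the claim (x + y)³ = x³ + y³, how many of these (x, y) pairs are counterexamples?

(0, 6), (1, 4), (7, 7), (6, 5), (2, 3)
4

Testing each pair:
(0, 6): LHS = 216, RHS = 216 → satisfies claim
(1, 4): LHS = 125, RHS = 65 → counterexample
(7, 7): LHS = 2744, RHS = 686 → counterexample
(6, 5): LHS = 1331, RHS = 341 → counterexample
(2, 3): LHS = 125, RHS = 35 → counterexample

That makes 4 counterexamples.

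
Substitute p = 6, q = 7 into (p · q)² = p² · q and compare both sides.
LHS = (6 · 7)² = 1764
RHS = 6² · 7 = 252

LHS ≠ RHS, so the equation does not hold here.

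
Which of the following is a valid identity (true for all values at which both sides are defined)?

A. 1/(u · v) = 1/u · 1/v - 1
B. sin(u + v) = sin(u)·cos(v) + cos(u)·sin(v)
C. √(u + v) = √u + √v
B

A: fails at (4, 6) — LHS = 1/24, RHS = -23/24.
B: holds — e.g. at (4, 4), both sides equal sin(8) ≈ 0.9894.
C: fails at (2, 3) — LHS = √(5) ≈ 2.236, RHS = √(2) + √(3) ≈ 3.146.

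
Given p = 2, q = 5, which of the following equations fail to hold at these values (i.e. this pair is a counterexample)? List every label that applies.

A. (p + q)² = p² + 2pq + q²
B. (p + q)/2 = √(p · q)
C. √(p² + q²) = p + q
Evaluating each claim at the given values:
A. LHS = 49, RHS = 49 → holds here (LHS = RHS)
B. LHS = 7/2, RHS = √(10) ≈ 3.162 → fails here (LHS ≠ RHS)
C. LHS = √(29) ≈ 5.385, RHS = 7 → fails here (LHS ≠ RHS)

Answer: B, C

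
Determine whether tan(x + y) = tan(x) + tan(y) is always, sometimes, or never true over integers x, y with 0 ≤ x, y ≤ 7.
Sometimes true

It holds at (x, y) = (4, 0) (both sides equal tan(4) ≈ 1.158), but fails at (x, y) = (1, 2) (LHS = tan(3) ≈ -0.1425, RHS = tan(2) + tan(1) ≈ -0.6276).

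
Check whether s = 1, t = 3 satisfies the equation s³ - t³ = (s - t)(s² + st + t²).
Holds

Substituting s = 1, t = 3:

LHS = 1³ - 3³ = -26
RHS = (1 - 3)(1² + 1·3 + 3²) = -26

LHS = RHS, so the equation holds at this point.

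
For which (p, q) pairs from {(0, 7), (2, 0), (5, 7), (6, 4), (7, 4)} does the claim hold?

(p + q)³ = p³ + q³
(0, 7), (2, 0)

Testing each pair:
(0, 7): LHS = 343, RHS = 343 → holds
(2, 0): LHS = 8, RHS = 8 → holds
(5, 7): LHS = 1728, RHS = 468 → fails
(6, 4): LHS = 1000, RHS = 280 → fails
(7, 4): LHS = 1331, RHS = 407 → fails

2 of 5 pairs satisfy the claim.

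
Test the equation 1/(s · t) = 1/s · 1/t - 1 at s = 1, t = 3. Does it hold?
Substituting s = 1, t = 3:

LHS = 1/(1 · 3) = 1/3
RHS = 1/1 · 1/3 - 1 = -2/3

LHS ≠ RHS, so the equation does not hold at this point.

Answer: Fails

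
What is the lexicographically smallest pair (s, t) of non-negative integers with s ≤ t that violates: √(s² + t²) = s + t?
(s, t) = (1, 1)

At (0, 6): both sides equal 6, so it holds there.

Substituting (1, 1) into the claim:
LHS = √(1² + 1²) = √(2) ≈ 1.414
RHS = 1 + 1 = 2

Since LHS ≠ RHS, this pair disproves the claim, and no lexicographically smaller pair (s ≤ t, non-negative integers) does.

For instance (2, 2) is also a counterexample (LHS = 2·√(2) ≈ 2.828, RHS = 4), but it's lexicographically larger.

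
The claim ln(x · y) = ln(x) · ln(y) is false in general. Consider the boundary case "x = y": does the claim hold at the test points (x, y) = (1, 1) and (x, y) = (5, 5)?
Only at (1, 1)

At (1, 1): LHS = 0, RHS = 0 → equal
At (5, 5): LHS = ln(25) ≈ 3.219 ≠ RHS = ln(5)² ≈ 2.59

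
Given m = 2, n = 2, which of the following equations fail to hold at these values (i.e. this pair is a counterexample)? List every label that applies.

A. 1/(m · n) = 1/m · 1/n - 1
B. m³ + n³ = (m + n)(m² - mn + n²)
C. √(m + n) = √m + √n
Evaluating each claim at the given values:
A. LHS = 1/4, RHS = -3/4 → fails here (LHS ≠ RHS)
B. LHS = 16, RHS = 16 → holds here (LHS = RHS)
C. LHS = 2, RHS = 2·√(2) ≈ 2.828 → fails here (LHS ≠ RHS)

Answer: A, C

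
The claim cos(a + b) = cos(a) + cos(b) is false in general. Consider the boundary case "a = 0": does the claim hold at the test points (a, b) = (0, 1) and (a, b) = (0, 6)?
No, fails at both test points

At (0, 1): LHS = cos(1) ≈ 0.5403 ≠ RHS = cos(1) + 1 ≈ 1.54
At (0, 6): LHS = cos(6) ≈ 0.9602 ≠ RHS = cos(6) + 1 ≈ 1.96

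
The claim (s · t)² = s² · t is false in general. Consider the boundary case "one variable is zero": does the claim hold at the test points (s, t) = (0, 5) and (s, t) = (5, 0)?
At (0, 5): LHS = 0, RHS = 0 → equal
At (5, 0): LHS = 0, RHS = 0 → equal

So the claim does hold at both of these boundary points, even though it is not an identity.

Answer: Yes, holds at both test points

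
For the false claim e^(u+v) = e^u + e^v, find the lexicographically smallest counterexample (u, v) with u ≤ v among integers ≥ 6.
(u, v) = (6, 6)

Substituting (6, 6) into the claim:
LHS = e^(6+6) = e^12 ≈ 162754.8
RHS = e^6 + e^6 = 2·e^6 ≈ 806.9

Since LHS ≠ RHS, this pair disproves the claim, and no lexicographically smaller pair (u ≤ v, integers ≥ 6) does.

For instance (6, 9) is also a counterexample (LHS = e^15 ≈ 3269017.4, RHS = e^6 + e^9 ≈ 8507), but it's lexicographically larger.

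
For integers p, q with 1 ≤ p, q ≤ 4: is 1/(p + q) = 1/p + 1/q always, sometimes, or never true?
The claim fails for every pair in the range. For instance at (p, q) = (2, 1): LHS = 1/3, RHS = 3/2.

Answer: Never true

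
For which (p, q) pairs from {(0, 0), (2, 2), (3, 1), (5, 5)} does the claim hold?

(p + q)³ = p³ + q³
Testing each pair:
(0, 0): LHS = 0, RHS = 0 → holds
(2, 2): LHS = 64, RHS = 16 → fails
(3, 1): LHS = 64, RHS = 28 → fails
(5, 5): LHS = 1000, RHS = 250 → fails

1 of 4 pairs satisfies the claim.

Answer: (0, 0)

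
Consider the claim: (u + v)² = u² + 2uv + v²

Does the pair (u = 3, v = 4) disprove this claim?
Substituting u = 3, v = 4:
LHS = (3 + 4)² = 49
RHS = 3² + 2·3·4 + 4² = 49

The sides agree, so this pair does not disprove the claim.

Answer: No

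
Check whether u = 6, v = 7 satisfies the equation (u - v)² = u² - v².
Substituting u = 6, v = 7:

LHS = (6 - 7)² = 1
RHS = 6² - 7² = -13

LHS ≠ RHS, so the equation does not hold at this point.

Answer: Fails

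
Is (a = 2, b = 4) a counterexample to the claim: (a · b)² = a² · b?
Yes

Substituting a = 2, b = 4:
LHS = (2 · 4)² = 64
RHS = 2² · 4 = 16

Since LHS ≠ RHS, this pair disproves the claim.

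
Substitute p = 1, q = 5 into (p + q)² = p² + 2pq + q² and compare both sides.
LHS = (1 + 5)² = 36
RHS = 1² + 2·1·5 + 5² = 36

LHS = RHS: the two sides agree.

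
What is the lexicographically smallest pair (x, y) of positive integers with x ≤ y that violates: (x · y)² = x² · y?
Substituting (1, 2) into the claim:
LHS = (1 · 2)² = 4
RHS = 1² · 2 = 2

Since LHS ≠ RHS, this pair disproves the claim, and no lexicographically smaller pair (x ≤ y, positive integers) does.

For instance (7, 8) is also a counterexample (LHS = 3136, RHS = 392), but it's lexicographically larger.

Answer: (x, y) = (1, 2)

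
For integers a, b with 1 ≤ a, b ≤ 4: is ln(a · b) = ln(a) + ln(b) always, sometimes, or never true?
The identity holds for every pair in the range. For instance at (a, b) = (1, 3): both sides equal ln(3) ≈ 1.099.

Answer: Always true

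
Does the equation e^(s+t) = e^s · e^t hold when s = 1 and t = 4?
Substituting s = 1, t = 4:

LHS = e^(1+4) = e^5 ≈ 148.4
RHS = e^1 · e^4 = e^5 ≈ 148.4

LHS = RHS, so the equation holds at this point.

Answer: Holds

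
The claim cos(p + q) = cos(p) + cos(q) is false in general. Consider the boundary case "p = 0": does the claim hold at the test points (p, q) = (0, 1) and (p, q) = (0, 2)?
No, fails at both test points

At (0, 1): LHS = cos(1) ≈ 0.5403 ≠ RHS = cos(1) + 1 ≈ 1.54
At (0, 2): LHS = cos(2) ≈ -0.4161 ≠ RHS = cos(2) + 1 ≈ 0.5839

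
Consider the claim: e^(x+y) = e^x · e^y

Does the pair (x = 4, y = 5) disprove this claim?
No

Substituting x = 4, y = 5:
LHS = e^(4+5) = e^9 ≈ 8103
RHS = e^4 · e^5 = e^9 ≈ 8103

The sides agree, so this pair does not disprove the claim.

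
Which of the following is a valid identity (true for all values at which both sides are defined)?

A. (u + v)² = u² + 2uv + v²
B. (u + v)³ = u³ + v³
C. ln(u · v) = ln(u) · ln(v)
A: holds — e.g. at (1, 1), both sides equal 4.
B: fails at (1, 3) — LHS = 64, RHS = 28.
C: fails at (4, 4) — LHS = ln(16) ≈ 2.773, RHS = ln(4)² ≈ 1.922.

Answer: A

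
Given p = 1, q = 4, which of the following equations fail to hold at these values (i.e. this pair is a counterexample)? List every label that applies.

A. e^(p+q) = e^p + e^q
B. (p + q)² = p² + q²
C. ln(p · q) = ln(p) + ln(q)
Evaluating each claim at the given values:
A. LHS = e^5 ≈ 148.4, RHS = e + e^4 ≈ 57.32 → fails here (LHS ≠ RHS)
B. LHS = 25, RHS = 17 → fails here (LHS ≠ RHS)
C. LHS = ln(4) ≈ 1.386, RHS = ln(4) ≈ 1.386 → holds here (LHS = RHS)

Answer: A, B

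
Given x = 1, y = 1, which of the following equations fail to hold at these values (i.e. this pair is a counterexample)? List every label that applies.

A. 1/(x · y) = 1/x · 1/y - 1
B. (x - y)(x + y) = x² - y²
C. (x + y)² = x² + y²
Evaluating each claim at the given values:
A. LHS = 1, RHS = 0 → fails here (LHS ≠ RHS)
B. LHS = 0, RHS = 0 → holds here (LHS = RHS)
C. LHS = 4, RHS = 2 → fails here (LHS ≠ RHS)

Answer: A, C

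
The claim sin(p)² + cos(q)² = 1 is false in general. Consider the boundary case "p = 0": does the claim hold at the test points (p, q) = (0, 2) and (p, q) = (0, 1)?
At (0, 2): LHS = cos(2)² ≈ 0.1732 ≠ RHS = 1
At (0, 1): LHS = cos(1)² ≈ 0.2919 ≠ RHS = 1

Answer: No, fails at both test points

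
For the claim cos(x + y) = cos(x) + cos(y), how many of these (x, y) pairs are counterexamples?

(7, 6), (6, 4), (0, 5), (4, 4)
4

Testing each pair:
(7, 6): LHS = cos(13) ≈ 0.9074, RHS = cos(7) + cos(6) ≈ 1.714 → counterexample
(6, 4): LHS = cos(10) ≈ -0.8391, RHS = cos(4) + cos(6) ≈ 0.3065 → counterexample
(0, 5): LHS = cos(5) ≈ 0.2837, RHS = cos(5) + 1 ≈ 1.284 → counterexample
(4, 4): LHS = cos(8) ≈ -0.1455, RHS = 2·cos(4) ≈ -1.307 → counterexample

That makes 4 counterexamples.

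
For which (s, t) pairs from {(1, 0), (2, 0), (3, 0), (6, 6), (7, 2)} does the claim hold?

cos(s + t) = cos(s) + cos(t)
None

Testing each pair:
(1, 0): LHS = cos(1) ≈ 0.5403, RHS = cos(1) + 1 ≈ 1.54 → fails
(2, 0): LHS = cos(2) ≈ -0.4161, RHS = cos(2) + 1 ≈ 0.5839 → fails
(3, 0): LHS = cos(3) ≈ -0.99, RHS = cos(3) + 1 ≈ 0.01001 → fails
(6, 6): LHS = cos(12) ≈ 0.8439, RHS = 2·cos(6) ≈ 1.92 → fails
(7, 2): LHS = cos(9) ≈ -0.9111, RHS = cos(2) + cos(7) ≈ 0.3378 → fails

No pair satisfies the claim.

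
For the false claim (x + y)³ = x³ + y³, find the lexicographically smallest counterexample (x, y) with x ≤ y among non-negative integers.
At (0, 2): both sides equal 8, so it holds there.
At (0, 7): both sides equal 343, so it holds there.

Substituting (1, 1) into the claim:
LHS = (1 + 1)³ = 8
RHS = 1³ + 1³ = 2

Since LHS ≠ RHS, this pair disproves the claim, and no lexicographically smaller pair (x ≤ y, non-negative integers) does.

For instance (4, 7) is also a counterexample (LHS = 1331, RHS = 407), but it's lexicographically larger.

Answer: (x, y) = (1, 1)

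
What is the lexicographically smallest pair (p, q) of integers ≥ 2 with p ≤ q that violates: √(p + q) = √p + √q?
(p, q) = (2, 2)

Substituting (2, 2) into the claim:
LHS = √(2 + 2) = 2
RHS = √2 + √2 = 2·√(2) ≈ 2.828

Since LHS ≠ RHS, this pair disproves the claim, and no lexicographically smaller pair (p ≤ q, integers ≥ 2) does.

For instance (8, 9) is also a counterexample (LHS = √(17) ≈ 4.123, RHS = 2·√(2) + 3 ≈ 5.828), but it's lexicographically larger.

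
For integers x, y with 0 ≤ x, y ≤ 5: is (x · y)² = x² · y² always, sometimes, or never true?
Always true

The identity holds for every pair in the range. For instance at (x, y) = (3, 2): both sides equal 36.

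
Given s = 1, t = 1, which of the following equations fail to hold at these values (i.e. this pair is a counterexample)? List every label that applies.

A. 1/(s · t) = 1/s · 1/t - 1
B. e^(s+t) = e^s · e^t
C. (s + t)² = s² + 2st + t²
Evaluating each claim at the given values:
A. LHS = 1, RHS = 0 → fails here (LHS ≠ RHS)
B. LHS = e^2 ≈ 7.389, RHS = e^2 ≈ 7.389 → holds here (LHS = RHS)
C. LHS = 4, RHS = 4 → holds here (LHS = RHS)

Answer: A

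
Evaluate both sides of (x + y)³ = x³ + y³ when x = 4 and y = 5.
LHS = (4 + 5)³ = 729
RHS = 4³ + 5³ = 189

LHS ≠ RHS, so the equation does not hold here.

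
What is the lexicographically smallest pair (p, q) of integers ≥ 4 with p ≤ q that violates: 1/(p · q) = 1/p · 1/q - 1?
(p, q) = (4, 4)

Substituting (4, 4) into the claim:
LHS = 1/(4 · 4) = 1/16
RHS = 1/4 · 1/4 - 1 = -15/16

Since LHS ≠ RHS, this pair disproves the claim, and no lexicographically smaller pair (p ≤ q, integers ≥ 4) does.

For instance (4, 5) is also a counterexample (LHS = 1/20, RHS = -19/20), but it's lexicographically larger.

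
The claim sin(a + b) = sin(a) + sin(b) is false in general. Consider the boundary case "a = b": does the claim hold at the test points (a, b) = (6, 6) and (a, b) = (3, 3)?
At (6, 6): LHS = sin(12) ≈ -0.5366 ≠ RHS = 2·sin(6) ≈ -0.5588
At (3, 3): LHS = sin(6) ≈ -0.2794 ≠ RHS = 2·sin(3) ≈ 0.2822

Answer: No, fails at both test points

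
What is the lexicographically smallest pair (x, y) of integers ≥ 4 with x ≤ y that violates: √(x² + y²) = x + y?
Substituting (4, 4) into the claim:
LHS = √(4² + 4²) = 4·√(2) ≈ 5.657
RHS = 4 + 4 = 8

Since LHS ≠ RHS, this pair disproves the claim, and no lexicographically smaller pair (x ≤ y, integers ≥ 4) does.

For instance (8, 9) is also a counterexample (LHS = √(145) ≈ 12.04, RHS = 17), but it's lexicographically larger.

Answer: (x, y) = (4, 4)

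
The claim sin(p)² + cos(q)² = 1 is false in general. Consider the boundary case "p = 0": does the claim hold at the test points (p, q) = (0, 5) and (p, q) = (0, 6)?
No, fails at both test points

At (0, 5): LHS = cos(5)² ≈ 0.08046 ≠ RHS = 1
At (0, 6): LHS = cos(6)² ≈ 0.9219 ≠ RHS = 1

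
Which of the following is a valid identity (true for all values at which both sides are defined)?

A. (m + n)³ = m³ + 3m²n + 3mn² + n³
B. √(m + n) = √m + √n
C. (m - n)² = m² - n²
A

A: holds — e.g. at (3, 3), both sides equal 216.
B: fails at (3, 4) — LHS = √(7) ≈ 2.646, RHS = √(3) + 2 ≈ 3.732.
C: fails at (3, 7) — LHS = 16, RHS = -40.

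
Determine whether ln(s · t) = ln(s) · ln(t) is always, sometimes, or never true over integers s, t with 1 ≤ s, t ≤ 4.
Sometimes true

It holds at (s, t) = (1, 1) (both sides equal 0), but fails at (s, t) = (3, 2) (LHS = ln(6) ≈ 1.792, RHS = ln(2)·ln(3) ≈ 0.7615).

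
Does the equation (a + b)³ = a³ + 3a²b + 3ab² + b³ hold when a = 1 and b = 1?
Substituting a = 1, b = 1:

LHS = (1 + 1)³ = 8
RHS = 1³ + 3·1²·1 + 3·1·1² + 1³ = 8

LHS = RHS, so the equation holds at this point.

Answer: Holds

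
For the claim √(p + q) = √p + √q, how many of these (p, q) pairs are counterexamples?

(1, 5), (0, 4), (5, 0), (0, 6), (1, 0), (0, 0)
Testing each pair:
(1, 5): LHS = √(6) ≈ 2.449, RHS = 1 + √(5) ≈ 3.236 → counterexample
(0, 4): LHS = 2, RHS = 2 → satisfies claim
(5, 0): LHS = √(5) ≈ 2.236, RHS = √(5) ≈ 2.236 → satisfies claim
(0, 6): LHS = √(6) ≈ 2.449, RHS = √(6) ≈ 2.449 → satisfies claim
(1, 0): LHS = 1, RHS = 1 → satisfies claim
(0, 0): LHS = 0, RHS = 0 → satisfies claim

That makes 1 counterexample.

Answer: 1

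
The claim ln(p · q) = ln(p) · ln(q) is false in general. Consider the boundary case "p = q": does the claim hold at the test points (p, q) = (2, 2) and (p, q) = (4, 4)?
No, fails at both test points

At (2, 2): LHS = ln(4) ≈ 1.386 ≠ RHS = ln(2)² ≈ 0.4805
At (4, 4): LHS = ln(16) ≈ 2.773 ≠ RHS = ln(4)² ≈ 1.922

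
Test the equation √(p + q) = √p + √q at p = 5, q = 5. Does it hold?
Fails

Substituting p = 5, q = 5:

LHS = √(5 + 5) = √(10) ≈ 3.162
RHS = √5 + √5 = 2·√(5) ≈ 4.472

LHS ≠ RHS, so the equation does not hold at this point.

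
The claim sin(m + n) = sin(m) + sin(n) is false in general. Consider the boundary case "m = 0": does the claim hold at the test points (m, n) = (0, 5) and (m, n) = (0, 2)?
Yes, holds at both test points

At (0, 5): LHS = sin(5) ≈ -0.9589, RHS = sin(5) ≈ -0.9589 → equal
At (0, 2): LHS = sin(2) ≈ 0.9093, RHS = sin(2) ≈ 0.9093 → equal

So the claim does hold at both of these boundary points, even though it is not an identity.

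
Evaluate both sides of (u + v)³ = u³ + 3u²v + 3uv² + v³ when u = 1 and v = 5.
LHS = (1 + 5)³ = 216
RHS = 1³ + 3·1²·5 + 3·1·5² + 5³ = 216

LHS = RHS: the two sides agree.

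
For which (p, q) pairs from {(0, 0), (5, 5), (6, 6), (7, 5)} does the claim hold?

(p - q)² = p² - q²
Testing each pair:
(0, 0): LHS = 0, RHS = 0 → holds
(5, 5): LHS = 0, RHS = 0 → holds
(6, 6): LHS = 0, RHS = 0 → holds
(7, 5): LHS = 4, RHS = 24 → fails

3 of 4 pairs satisfy the claim.

Answer: (0, 0), (5, 5), (6, 6)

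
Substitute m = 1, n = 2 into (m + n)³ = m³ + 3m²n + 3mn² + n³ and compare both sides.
LHS = (1 + 2)³ = 27
RHS = 1³ + 3·1²·2 + 3·1·2² + 2³ = 27

LHS = RHS: the two sides agree.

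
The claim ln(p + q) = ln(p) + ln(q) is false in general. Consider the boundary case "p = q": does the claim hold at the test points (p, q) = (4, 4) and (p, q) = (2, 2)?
At (4, 4): LHS = ln(8) ≈ 2.079 ≠ RHS = 2·ln(4) ≈ 2.773
At (2, 2): LHS = ln(4) ≈ 1.386, RHS = 2·ln(2) ≈ 1.386 → equal

Answer: Only at (2, 2)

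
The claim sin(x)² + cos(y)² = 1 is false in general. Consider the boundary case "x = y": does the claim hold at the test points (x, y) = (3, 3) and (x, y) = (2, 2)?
At (3, 3): LHS = sin(3)² + cos(3)² = 1, RHS = 1 → equal
At (2, 2): LHS = cos(2)² + sin(2)² = 1, RHS = 1 → equal

So the claim does hold at both of these boundary points, even though it is not an identity.

Answer: Yes, holds at both test points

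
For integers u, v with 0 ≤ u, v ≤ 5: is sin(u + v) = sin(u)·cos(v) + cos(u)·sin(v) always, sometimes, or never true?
The identity holds for every pair in the range. For instance at (u, v) = (1, 3): both sides equal sin(4) ≈ -0.7568.

Answer: Always true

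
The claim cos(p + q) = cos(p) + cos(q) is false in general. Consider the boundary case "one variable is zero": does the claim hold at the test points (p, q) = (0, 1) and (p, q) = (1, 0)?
At (0, 1): LHS = cos(1) ≈ 0.5403 ≠ RHS = cos(1) + 1 ≈ 1.54
At (1, 0): LHS = cos(1) ≈ 0.5403 ≠ RHS = cos(1) + 1 ≈ 1.54

Answer: No, fails at both test points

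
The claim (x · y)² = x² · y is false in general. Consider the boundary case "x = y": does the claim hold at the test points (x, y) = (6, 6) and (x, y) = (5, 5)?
At (6, 6): LHS = 1296 ≠ RHS = 216
At (5, 5): LHS = 625 ≠ RHS = 125

Answer: No, fails at both test points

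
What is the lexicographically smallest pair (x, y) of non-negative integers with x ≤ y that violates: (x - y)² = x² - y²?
Substituting (0, 1) into the claim:
LHS = (0 - 1)² = 1
RHS = 0² - 1² = -1

Since LHS ≠ RHS, this pair disproves the claim, and no lexicographically smaller pair (x ≤ y, non-negative integers) does.

For instance (0, 5) is also a counterexample (LHS = 25, RHS = -25), but it's lexicographically larger.

Answer: (x, y) = (0, 1)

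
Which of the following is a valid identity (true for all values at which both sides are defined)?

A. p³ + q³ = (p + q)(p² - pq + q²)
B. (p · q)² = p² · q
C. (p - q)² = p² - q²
A

A: holds — e.g. at (2, 7), both sides equal 351.
B: fails at (6, 7) — LHS = 1764, RHS = 252.
C: fails at (3, 7) — LHS = 16, RHS = -40.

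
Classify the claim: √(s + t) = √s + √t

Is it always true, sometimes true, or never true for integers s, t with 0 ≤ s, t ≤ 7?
Sometimes true

It holds at (s, t) = (1, 0) (both sides equal 1), but fails at (s, t) = (2, 2) (LHS = 2, RHS = 2·√(2) ≈ 2.828).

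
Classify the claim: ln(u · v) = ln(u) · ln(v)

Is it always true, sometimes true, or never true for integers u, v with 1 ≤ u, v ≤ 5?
Sometimes true

It holds at (u, v) = (1, 1) (both sides equal 0), but fails at (u, v) = (1, 4) (LHS = ln(4) ≈ 1.386, RHS = 0).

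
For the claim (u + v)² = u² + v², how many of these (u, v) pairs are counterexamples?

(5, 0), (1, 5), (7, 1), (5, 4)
3

Testing each pair:
(5, 0): LHS = 25, RHS = 25 → satisfies claim
(1, 5): LHS = 36, RHS = 26 → counterexample
(7, 1): LHS = 64, RHS = 50 → counterexample
(5, 4): LHS = 81, RHS = 41 → counterexample

That makes 3 counterexamples.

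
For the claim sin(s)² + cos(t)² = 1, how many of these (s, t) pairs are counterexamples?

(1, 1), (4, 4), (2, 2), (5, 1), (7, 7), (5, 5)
1

Testing each pair:
(1, 1): LHS = cos(1)² + sin(1)² = 1, RHS = 1 → satisfies claim
(4, 4): LHS = cos(4)² + sin(4)² = 1, RHS = 1 → satisfies claim
(2, 2): LHS = cos(2)² + sin(2)² = 1, RHS = 1 → satisfies claim
(5, 1): LHS = cos(1)² + sin(5)² ≈ 1.211, RHS = 1 → counterexample
(7, 7): LHS = sin(7)² + cos(7)² = 1, RHS = 1 → satisfies claim
(5, 5): LHS = cos(5)² + sin(5)² = 1, RHS = 1 → satisfies claim

That makes 1 counterexample.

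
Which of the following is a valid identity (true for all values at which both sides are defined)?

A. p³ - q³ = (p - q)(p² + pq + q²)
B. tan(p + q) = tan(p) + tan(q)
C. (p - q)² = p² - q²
A

A: holds — e.g. at (2, 7), both sides equal -335.
B: fails at (1, 4) — LHS = tan(5) ≈ -3.381, RHS = tan(4) + tan(1) ≈ 2.715.
C: fails at (2, 5) — LHS = 9, RHS = -21.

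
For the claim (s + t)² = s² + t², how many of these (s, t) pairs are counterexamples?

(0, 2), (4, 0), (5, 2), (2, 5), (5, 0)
Testing each pair:
(0, 2): LHS = 4, RHS = 4 → satisfies claim
(4, 0): LHS = 16, RHS = 16 → satisfies claim
(5, 2): LHS = 49, RHS = 29 → counterexample
(2, 5): LHS = 49, RHS = 29 → counterexample
(5, 0): LHS = 25, RHS = 25 → satisfies claim

That makes 2 counterexamples.

Answer: 2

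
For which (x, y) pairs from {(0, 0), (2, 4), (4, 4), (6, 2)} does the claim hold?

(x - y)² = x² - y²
Testing each pair:
(0, 0): LHS = 0, RHS = 0 → holds
(2, 4): LHS = 4, RHS = -12 → fails
(4, 4): LHS = 0, RHS = 0 → holds
(6, 2): LHS = 16, RHS = 32 → fails

2 of 4 pairs satisfy the claim.

Answer: (0, 0), (4, 4)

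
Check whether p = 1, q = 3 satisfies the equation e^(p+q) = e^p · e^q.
Holds

Substituting p = 1, q = 3:

LHS = e^(1+3) = e^4 ≈ 54.6
RHS = e^1 · e^3 = e^4 ≈ 54.6

LHS = RHS, so the equation holds at this point.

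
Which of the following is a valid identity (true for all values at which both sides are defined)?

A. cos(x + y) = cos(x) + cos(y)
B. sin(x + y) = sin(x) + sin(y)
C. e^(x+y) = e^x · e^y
C

A: fails at (2, 5) — LHS = cos(7) ≈ 0.7539, RHS = cos(2) + cos(5) ≈ -0.1325.
B: fails at (4, 6) — LHS = sin(10) ≈ -0.544, RHS = sin(4) + sin(6) ≈ -1.036.
C: holds — e.g. at (5, 5), both sides equal e^10 ≈ 22026.5.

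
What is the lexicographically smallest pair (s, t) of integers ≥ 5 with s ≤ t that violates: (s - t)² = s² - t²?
(s, t) = (5, 6)

Substituting (5, 6) into the claim:
LHS = (5 - 6)² = 1
RHS = 5² - 6² = -11

Since LHS ≠ RHS, this pair disproves the claim, and no lexicographically smaller pair (s ≤ t, integers ≥ 5) does.

For instance (8, 10) is also a counterexample (LHS = 4, RHS = -36), but it's lexicographically larger.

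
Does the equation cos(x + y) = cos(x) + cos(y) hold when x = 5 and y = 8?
Fails

Substituting x = 5, y = 8:

LHS = cos(5 + 8) = cos(13) ≈ 0.9074
RHS = cos(5) + cos(8) ≈ 0.1382

LHS ≠ RHS, so the equation does not hold at this point.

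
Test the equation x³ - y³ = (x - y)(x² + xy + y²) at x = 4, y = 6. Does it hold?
Substituting x = 4, y = 6:

LHS = 4³ - 6³ = -152
RHS = (4 - 6)(4² + 4·6 + 6²) = -152

LHS = RHS, so the equation holds at this point.

Answer: Holds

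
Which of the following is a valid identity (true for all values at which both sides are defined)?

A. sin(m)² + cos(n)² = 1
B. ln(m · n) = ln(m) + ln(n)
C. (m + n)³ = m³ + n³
B

A: fails at (2, 4) — LHS = cos(4)² + sin(2)² ≈ 1.254, RHS = 1.
B: holds — e.g. at (5, 5), both sides equal ln(25) ≈ 3.219.
C: fails at (2, 4) — LHS = 216, RHS = 72.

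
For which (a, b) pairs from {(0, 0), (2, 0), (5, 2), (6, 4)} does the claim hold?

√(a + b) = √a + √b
(0, 0), (2, 0)

Testing each pair:
(0, 0): LHS = 0, RHS = 0 → holds
(2, 0): LHS = √(2) ≈ 1.414, RHS = √(2) ≈ 1.414 → holds
(5, 2): LHS = √(7) ≈ 2.646, RHS = √(2) + √(5) ≈ 3.65 → fails
(6, 4): LHS = √(10) ≈ 3.162, RHS = 2 + √(6) ≈ 4.449 → fails

2 of 4 pairs satisfy the claim.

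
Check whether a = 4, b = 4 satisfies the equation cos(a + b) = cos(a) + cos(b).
Fails

Substituting a = 4, b = 4:

LHS = cos(4 + 4) = cos(8) ≈ -0.1455
RHS = cos(4) + cos(4) = 2·cos(4) ≈ -1.307

LHS ≠ RHS, so the equation does not hold at this point.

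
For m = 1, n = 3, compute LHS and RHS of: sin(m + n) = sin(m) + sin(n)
LHS = sin(1 + 3) = sin(4) ≈ -0.7568
RHS = sin(1) + sin(3) ≈ 0.9826

LHS ≠ RHS (they differ by about 1.739), so the equation does not hold here.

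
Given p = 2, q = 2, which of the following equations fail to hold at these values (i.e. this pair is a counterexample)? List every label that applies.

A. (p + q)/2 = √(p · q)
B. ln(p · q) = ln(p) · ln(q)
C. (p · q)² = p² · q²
B

Evaluating each claim at the given values:
A. LHS = 2, RHS = 2 → holds here (LHS = RHS)
B. LHS = ln(4) ≈ 1.386, RHS = ln(2)² ≈ 0.4805 → fails here (LHS ≠ RHS)
C. LHS = 16, RHS = 16 → holds here (LHS = RHS)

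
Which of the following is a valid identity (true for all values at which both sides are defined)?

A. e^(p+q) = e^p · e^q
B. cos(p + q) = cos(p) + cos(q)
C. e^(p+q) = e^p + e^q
A: holds — e.g. at (5, 5), both sides equal e^10 ≈ 22026.5.
B: fails at (1, 1) — LHS = cos(2) ≈ -0.4161, RHS = 2·cos(1) ≈ 1.081.
C: fails at (2, 7) — LHS = e^9 ≈ 8103, RHS = e^2 + e^7 ≈ 1104.

Answer: A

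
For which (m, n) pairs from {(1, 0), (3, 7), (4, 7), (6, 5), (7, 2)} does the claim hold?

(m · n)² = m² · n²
Testing each pair:
(1, 0): LHS = 0, RHS = 0 → holds
(3, 7): LHS = 441, RHS = 441 → holds
(4, 7): LHS = 784, RHS = 784 → holds
(6, 5): LHS = 900, RHS = 900 → holds
(7, 2): LHS = 196, RHS = 196 → holds

Every pair satisfies the claim.

Answer: All pairs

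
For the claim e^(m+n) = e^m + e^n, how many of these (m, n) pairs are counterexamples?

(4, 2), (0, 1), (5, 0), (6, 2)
4

Testing each pair:
(4, 2): LHS = e^6 ≈ 403.4, RHS = e^2 + e^4 ≈ 61.99 → counterexample
(0, 1): LHS = e ≈ 2.718, RHS = 1 + e ≈ 3.718 → counterexample
(5, 0): LHS = e^5 ≈ 148.4, RHS = 1 + e^5 ≈ 149.4 → counterexample
(6, 2): LHS = e^8 ≈ 2981, RHS = e^2 + e^6 ≈ 410.8 → counterexample

That makes 4 counterexamples.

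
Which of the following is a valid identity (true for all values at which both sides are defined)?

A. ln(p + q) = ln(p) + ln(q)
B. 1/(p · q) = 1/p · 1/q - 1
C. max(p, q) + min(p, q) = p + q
A: fails at (3, 3) — LHS = ln(6) ≈ 1.792, RHS = 2·ln(3) ≈ 2.197.
B: fails at (5, 8) — LHS = 1/40, RHS = -39/40.
C: holds — e.g. at (0, 1), both sides equal 1.

Answer: C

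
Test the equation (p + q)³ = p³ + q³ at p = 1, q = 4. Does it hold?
Substituting p = 1, q = 4:

LHS = (1 + 4)³ = 125
RHS = 1³ + 4³ = 65

LHS ≠ RHS, so the equation does not hold at this point.

Answer: Fails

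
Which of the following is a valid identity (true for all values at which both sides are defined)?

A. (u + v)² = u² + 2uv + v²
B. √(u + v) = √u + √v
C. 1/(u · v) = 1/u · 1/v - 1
A: holds — e.g. at (3, 7), both sides equal 100.
B: fails at (2, 3) — LHS = √(5) ≈ 2.236, RHS = √(2) + √(3) ≈ 3.146.
C: fails at (2, 2) — LHS = 1/4, RHS = -3/4.

Answer: A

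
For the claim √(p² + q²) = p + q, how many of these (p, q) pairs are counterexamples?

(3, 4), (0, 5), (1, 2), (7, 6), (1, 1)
Testing each pair:
(3, 4): LHS = 5, RHS = 7 → counterexample
(0, 5): LHS = 5, RHS = 5 → satisfies claim
(1, 2): LHS = √(5) ≈ 2.236, RHS = 3 → counterexample
(7, 6): LHS = √(85) ≈ 9.22, RHS = 13 → counterexample
(1, 1): LHS = √(2) ≈ 1.414, RHS = 2 → counterexample

That makes 4 counterexamples.

Answer: 4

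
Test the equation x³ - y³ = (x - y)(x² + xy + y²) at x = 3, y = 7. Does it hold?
Holds

Substituting x = 3, y = 7:

LHS = 3³ - 7³ = -316
RHS = (3 - 7)(3² + 3·7 + 7²) = -316

LHS = RHS, so the equation holds at this point.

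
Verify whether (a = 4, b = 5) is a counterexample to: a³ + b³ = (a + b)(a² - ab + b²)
Substituting a = 4, b = 5:
LHS = 4³ + 5³ = 189
RHS = (4 + 5)(4² - 4·5 + 5²) = 189

The sides agree, so this pair does not disprove the claim.

Answer: No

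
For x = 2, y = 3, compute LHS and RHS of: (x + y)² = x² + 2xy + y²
LHS = (2 + 3)² = 25
RHS = 2² + 2·2·3 + 3² = 25

LHS = RHS: the two sides agree.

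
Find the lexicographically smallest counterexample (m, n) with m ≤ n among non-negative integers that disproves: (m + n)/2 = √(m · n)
(m, n) = (0, 1)

Substituting (0, 1) into the claim:
LHS = (0 + 1)/2 = 1/2
RHS = √(0 · 1) = 0

Since LHS ≠ RHS, this pair disproves the claim, and no lexicographically smaller pair (m ≤ n, non-negative integers) does.

For instance (1, 7) is also a counterexample (LHS = 4, RHS = √(7) ≈ 2.646), but it's lexicographically larger.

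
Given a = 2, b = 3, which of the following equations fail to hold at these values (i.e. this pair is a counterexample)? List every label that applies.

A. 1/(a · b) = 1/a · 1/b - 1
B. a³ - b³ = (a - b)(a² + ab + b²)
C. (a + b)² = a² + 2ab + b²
Evaluating each claim at the given values:
A. LHS = 1/6, RHS = -5/6 → fails here (LHS ≠ RHS)
B. LHS = -19, RHS = -19 → holds here (LHS = RHS)
C. LHS = 25, RHS = 25 → holds here (LHS = RHS)

Answer: A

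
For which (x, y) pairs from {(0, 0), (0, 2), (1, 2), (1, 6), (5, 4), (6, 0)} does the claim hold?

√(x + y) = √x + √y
(0, 0), (0, 2), (6, 0)

Testing each pair:
(0, 0): LHS = 0, RHS = 0 → holds
(0, 2): LHS = √(2) ≈ 1.414, RHS = √(2) ≈ 1.414 → holds
(1, 2): LHS = √(3) ≈ 1.732, RHS = 1 + √(2) ≈ 2.414 → fails
(1, 6): LHS = √(7) ≈ 2.646, RHS = 1 + √(6) ≈ 3.449 → fails
(5, 4): LHS = 3, RHS = 2 + √(5) ≈ 4.236 → fails
(6, 0): LHS = √(6) ≈ 2.449, RHS = √(6) ≈ 2.449 → holds

3 of 6 pairs satisfy the claim.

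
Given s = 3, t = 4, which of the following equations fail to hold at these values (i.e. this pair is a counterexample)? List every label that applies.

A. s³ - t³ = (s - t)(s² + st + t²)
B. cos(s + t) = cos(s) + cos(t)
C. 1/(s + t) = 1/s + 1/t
B, C

Evaluating each claim at the given values:
A. LHS = -37, RHS = -37 → holds here (LHS = RHS)
B. LHS = cos(7) ≈ 0.7539, RHS = cos(3) + cos(4) ≈ -1.644 → fails here (LHS ≠ RHS)
C. LHS = 1/7, RHS = 7/12 → fails here (LHS ≠ RHS)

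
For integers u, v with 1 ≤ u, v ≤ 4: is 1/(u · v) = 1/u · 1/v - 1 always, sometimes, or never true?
Never true

The claim fails for every pair in the range. For instance at (u, v) = (2, 2): LHS = 1/4, RHS = -3/4.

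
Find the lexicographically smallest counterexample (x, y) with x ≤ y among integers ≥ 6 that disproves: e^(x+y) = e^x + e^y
(x, y) = (6, 6)

Substituting (6, 6) into the claim:
LHS = e^(6+6) = e^12 ≈ 162754.8
RHS = e^6 + e^6 = 2·e^6 ≈ 806.9

Since LHS ≠ RHS, this pair disproves the claim, and no lexicographically smaller pair (x ≤ y, integers ≥ 6) does.

For instance (6, 13) is also a counterexample (LHS = e^19 ≈ 178482301.0, RHS = e^6 + e^13 ≈ 442816.8), but it's lexicographically larger.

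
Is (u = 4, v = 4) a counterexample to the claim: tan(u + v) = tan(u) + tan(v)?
Substituting u = 4, v = 4:
LHS = tan(4 + 4) = tan(8) ≈ -6.8
RHS = tan(4) + tan(4) = 2·tan(4) ≈ 2.316

Since LHS ≠ RHS, this pair disproves the claim.

Answer: Yes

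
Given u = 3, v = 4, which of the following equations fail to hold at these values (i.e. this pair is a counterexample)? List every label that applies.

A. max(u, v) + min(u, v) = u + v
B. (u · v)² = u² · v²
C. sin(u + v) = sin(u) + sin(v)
C

Evaluating each claim at the given values:
A. LHS = 7, RHS = 7 → holds here (LHS = RHS)
B. LHS = 144, RHS = 144 → holds here (LHS = RHS)
C. LHS = sin(7) ≈ 0.657, RHS = sin(4) + sin(3) ≈ -0.6157 → fails here (LHS ≠ RHS)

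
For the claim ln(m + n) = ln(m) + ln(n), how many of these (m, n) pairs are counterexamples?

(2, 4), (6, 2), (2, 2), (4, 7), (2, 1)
4

Testing each pair:
(2, 4): LHS = ln(6) ≈ 1.792, RHS = ln(2) + ln(4) ≈ 2.079 → counterexample
(6, 2): LHS = ln(8) ≈ 2.079, RHS = ln(2) + ln(6) ≈ 2.485 → counterexample
(2, 2): LHS = ln(4) ≈ 1.386, RHS = 2·ln(2) ≈ 1.386 → satisfies claim
(4, 7): LHS = ln(11) ≈ 2.398, RHS = ln(4) + ln(7) ≈ 3.332 → counterexample
(2, 1): LHS = ln(3) ≈ 1.099, RHS = ln(2) ≈ 0.6931 → counterexample

That makes 4 counterexamples.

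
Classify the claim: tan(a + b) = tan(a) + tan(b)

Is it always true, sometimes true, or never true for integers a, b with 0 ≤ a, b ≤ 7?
Sometimes true

It holds at (a, b) = (0, 2) (both sides equal tan(2) ≈ -2.185), but fails at (a, b) = (1, 3) (LHS = tan(4) ≈ 1.158, RHS = tan(3) + tan(1) ≈ 1.415).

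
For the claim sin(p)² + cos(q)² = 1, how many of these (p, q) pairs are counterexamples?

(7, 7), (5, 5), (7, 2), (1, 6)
2

Testing each pair:
(7, 7): LHS = sin(7)² + cos(7)² = 1, RHS = 1 → satisfies claim
(5, 5): LHS = cos(5)² + sin(5)² = 1, RHS = 1 → satisfies claim
(7, 2): LHS = cos(2)² + sin(7)² ≈ 0.6048, RHS = 1 → counterexample
(1, 6): LHS = sin(1)² + cos(6)² ≈ 1.63, RHS = 1 → counterexample

That makes 2 counterexamples.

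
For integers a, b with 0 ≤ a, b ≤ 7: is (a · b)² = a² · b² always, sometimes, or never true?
The identity holds for every pair in the range. For instance at (a, b) = (1, 3): both sides equal 9.

Answer: Always true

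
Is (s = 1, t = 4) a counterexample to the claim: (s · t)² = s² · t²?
Substituting s = 1, t = 4:
LHS = (1 · 4)² = 16
RHS = 1² · 4² = 16

The sides agree, so this pair does not disprove the claim.

Answer: No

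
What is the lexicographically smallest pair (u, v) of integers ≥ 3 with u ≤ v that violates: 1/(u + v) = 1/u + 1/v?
Substituting (3, 3) into the claim:
LHS = 1/(3 + 3) = 1/6
RHS = 1/3 + 1/3 = 2/3

Since LHS ≠ RHS, this pair disproves the claim, and no lexicographically smaller pair (u ≤ v, integers ≥ 3) does.

For instance (5, 5) is also a counterexample (LHS = 1/10, RHS = 2/5), but it's lexicographically larger.

Answer: (u, v) = (3, 3)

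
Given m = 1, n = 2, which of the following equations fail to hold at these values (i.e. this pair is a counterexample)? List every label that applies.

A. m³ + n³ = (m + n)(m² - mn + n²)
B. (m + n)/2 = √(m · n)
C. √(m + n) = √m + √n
B, C

Evaluating each claim at the given values:
A. LHS = 9, RHS = 9 → holds here (LHS = RHS)
B. LHS = 3/2, RHS = √(2) ≈ 1.414 → fails here (LHS ≠ RHS)
C. LHS = √(3) ≈ 1.732, RHS = 1 + √(2) ≈ 2.414 → fails here (LHS ≠ RHS)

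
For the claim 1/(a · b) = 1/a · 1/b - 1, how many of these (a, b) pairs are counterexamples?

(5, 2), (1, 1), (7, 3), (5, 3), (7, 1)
Testing each pair:
(5, 2): LHS = 1/10, RHS = -9/10 → counterexample
(1, 1): LHS = 1, RHS = 0 → counterexample
(7, 3): LHS = 1/21, RHS = -20/21 → counterexample
(5, 3): LHS = 1/15, RHS = -14/15 → counterexample
(7, 1): LHS = 1/7, RHS = -6/7 → counterexample

That makes 5 counterexamples.

Answer: 5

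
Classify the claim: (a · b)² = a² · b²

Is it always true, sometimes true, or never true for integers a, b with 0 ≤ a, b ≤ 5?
Always true

The identity holds for every pair in the range. For instance at (a, b) = (1, 0): both sides equal 0.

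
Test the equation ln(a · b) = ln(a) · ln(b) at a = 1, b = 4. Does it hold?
Fails

Substituting a = 1, b = 4:

LHS = ln(1 · 4) = ln(4) ≈ 1.386
RHS = ln(1) · ln(4) = 0

LHS ≠ RHS, so the equation does not hold at this point.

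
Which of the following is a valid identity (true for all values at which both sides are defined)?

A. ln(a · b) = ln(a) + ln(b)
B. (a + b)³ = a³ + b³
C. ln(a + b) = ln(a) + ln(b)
A: holds — e.g. at (4, 4), both sides equal ln(16) ≈ 2.773.
B: fails at (4, 5) — LHS = 729, RHS = 189.
C: fails at (4, 4) — LHS = ln(8) ≈ 2.079, RHS = 2·ln(4) ≈ 2.773.

Answer: A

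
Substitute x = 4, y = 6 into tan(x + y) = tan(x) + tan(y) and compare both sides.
LHS = tan(4 + 6) = tan(10) ≈ 0.6484
RHS = tan(4) + tan(6) ≈ 0.8668

LHS ≠ RHS (they differ by about 0.2185), so the equation does not hold here.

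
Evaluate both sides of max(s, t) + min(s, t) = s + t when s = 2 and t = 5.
LHS = max(2, 5) + min(2, 5) = 7
RHS = 2 + 5 = 7

LHS = RHS: the two sides agree.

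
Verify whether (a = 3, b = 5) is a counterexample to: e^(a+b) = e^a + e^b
Yes

Substituting a = 3, b = 5:
LHS = e^(3+5) = e^8 ≈ 2981
RHS = e^3 + e^5 ≈ 168.5

Since LHS ≠ RHS, this pair disproves the claim.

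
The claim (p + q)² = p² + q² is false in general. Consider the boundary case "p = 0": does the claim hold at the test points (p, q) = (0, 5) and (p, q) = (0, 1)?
Yes, holds at both test points

At (0, 5): LHS = 25, RHS = 25 → equal
At (0, 1): LHS = 1, RHS = 1 → equal

So the claim does hold at both of these boundary points, even though it is not an identity.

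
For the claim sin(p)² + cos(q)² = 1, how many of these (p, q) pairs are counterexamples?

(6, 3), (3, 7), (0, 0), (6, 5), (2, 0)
Testing each pair:
(6, 3): LHS = sin(6)² + cos(3)² ≈ 1.058, RHS = 1 → counterexample
(3, 7): LHS = sin(3)² + cos(7)² ≈ 0.5883, RHS = 1 → counterexample
(0, 0): LHS = 1, RHS = 1 → satisfies claim
(6, 5): LHS = sin(6)² + cos(5)² ≈ 0.1585, RHS = 1 → counterexample
(2, 0): LHS = sin(2)² + 1 ≈ 1.827, RHS = 1 → counterexample

That makes 4 counterexamples.

Answer: 4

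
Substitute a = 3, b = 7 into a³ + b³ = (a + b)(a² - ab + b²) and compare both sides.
LHS = 3³ + 7³ = 370
RHS = (3 + 7)(3² - 3·7 + 7²) = 370

LHS = RHS: the two sides agree.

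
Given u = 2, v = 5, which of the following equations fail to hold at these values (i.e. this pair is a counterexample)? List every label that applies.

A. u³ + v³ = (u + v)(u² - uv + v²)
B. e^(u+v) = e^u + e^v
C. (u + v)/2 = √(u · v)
Evaluating each claim at the given values:
A. LHS = 133, RHS = 133 → holds here (LHS = RHS)
B. LHS = e^7 ≈ 1097, RHS = e^2 + e^5 ≈ 155.8 → fails here (LHS ≠ RHS)
C. LHS = 7/2, RHS = √(10) ≈ 3.162 → fails here (LHS ≠ RHS)

Answer: B, C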